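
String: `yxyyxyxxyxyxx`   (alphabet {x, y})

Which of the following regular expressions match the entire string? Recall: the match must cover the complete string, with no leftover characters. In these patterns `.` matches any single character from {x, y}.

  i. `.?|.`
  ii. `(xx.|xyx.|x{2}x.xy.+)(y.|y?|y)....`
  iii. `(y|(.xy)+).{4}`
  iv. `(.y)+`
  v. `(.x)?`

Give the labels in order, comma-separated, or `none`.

i → no match
ii → no match
iii → match
iv → no match — must end with `y`
v → no match

iii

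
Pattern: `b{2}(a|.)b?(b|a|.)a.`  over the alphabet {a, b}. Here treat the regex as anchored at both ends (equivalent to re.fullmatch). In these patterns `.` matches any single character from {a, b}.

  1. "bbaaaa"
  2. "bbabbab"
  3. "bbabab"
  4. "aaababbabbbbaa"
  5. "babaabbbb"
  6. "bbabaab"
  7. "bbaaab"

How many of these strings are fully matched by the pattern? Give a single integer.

5

1 → match
2 → match
3 → match
4 → no match — must start with "b"
5 → no match
6 → match
7 → match
Total matched: 5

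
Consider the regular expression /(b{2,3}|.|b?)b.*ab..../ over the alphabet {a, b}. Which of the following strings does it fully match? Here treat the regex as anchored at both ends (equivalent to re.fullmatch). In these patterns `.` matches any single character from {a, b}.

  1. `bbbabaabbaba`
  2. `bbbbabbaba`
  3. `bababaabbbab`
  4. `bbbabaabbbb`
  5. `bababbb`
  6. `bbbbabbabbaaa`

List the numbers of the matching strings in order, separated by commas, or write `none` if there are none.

1, 2, 3, 5, 6

1 → match
2 → match
3 → match
4 → no match
5 → match
6 → match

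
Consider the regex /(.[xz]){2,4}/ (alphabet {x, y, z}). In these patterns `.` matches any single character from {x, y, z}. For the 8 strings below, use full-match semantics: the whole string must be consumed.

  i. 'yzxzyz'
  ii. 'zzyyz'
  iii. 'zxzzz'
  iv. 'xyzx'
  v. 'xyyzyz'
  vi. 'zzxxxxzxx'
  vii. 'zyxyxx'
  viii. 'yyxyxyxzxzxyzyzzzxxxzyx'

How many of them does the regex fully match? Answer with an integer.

1

i → match
ii → no match
iii → no match
iv → no match
v → no match
vi → no match
vii → no match
viii → no match
Total matched: 1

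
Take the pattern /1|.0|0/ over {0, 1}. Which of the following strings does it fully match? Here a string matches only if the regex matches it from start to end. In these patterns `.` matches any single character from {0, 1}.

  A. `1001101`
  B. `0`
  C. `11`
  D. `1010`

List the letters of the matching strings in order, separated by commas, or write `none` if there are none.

B

A → no match
B → match
C → no match
D → no match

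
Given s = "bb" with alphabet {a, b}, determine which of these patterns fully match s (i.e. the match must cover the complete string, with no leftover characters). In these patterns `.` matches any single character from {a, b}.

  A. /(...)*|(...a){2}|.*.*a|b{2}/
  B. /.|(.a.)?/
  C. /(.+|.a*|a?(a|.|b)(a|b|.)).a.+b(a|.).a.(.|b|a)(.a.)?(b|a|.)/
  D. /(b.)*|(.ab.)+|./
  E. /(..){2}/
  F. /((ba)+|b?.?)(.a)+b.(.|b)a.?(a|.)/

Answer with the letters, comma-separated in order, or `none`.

A → match
B → no match
C → no match
D → match
E → no match
F → no match

A, D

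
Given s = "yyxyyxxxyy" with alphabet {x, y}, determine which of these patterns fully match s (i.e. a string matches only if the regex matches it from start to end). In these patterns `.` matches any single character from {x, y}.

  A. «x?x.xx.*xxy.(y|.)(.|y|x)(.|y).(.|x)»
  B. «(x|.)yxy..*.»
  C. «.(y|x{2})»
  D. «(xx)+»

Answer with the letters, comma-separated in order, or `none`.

B

A → no match
B → match
C → no match
D → no match — must start with "xx"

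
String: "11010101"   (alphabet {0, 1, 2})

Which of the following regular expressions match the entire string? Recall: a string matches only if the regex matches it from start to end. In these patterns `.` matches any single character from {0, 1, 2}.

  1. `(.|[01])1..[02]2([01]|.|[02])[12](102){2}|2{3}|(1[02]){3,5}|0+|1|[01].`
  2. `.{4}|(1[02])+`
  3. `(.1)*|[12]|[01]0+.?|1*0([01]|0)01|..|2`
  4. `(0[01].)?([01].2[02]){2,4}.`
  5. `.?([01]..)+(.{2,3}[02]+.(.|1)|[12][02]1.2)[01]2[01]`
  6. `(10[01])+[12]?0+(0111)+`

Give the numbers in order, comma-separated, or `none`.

3

1 → no match
2 → no match
3 → match
4 → no match
5 → no match
6 → no match — must start with "10"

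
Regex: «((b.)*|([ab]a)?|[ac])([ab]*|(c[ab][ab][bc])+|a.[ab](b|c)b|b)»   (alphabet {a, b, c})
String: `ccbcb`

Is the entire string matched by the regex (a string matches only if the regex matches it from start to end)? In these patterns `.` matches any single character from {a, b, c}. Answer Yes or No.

No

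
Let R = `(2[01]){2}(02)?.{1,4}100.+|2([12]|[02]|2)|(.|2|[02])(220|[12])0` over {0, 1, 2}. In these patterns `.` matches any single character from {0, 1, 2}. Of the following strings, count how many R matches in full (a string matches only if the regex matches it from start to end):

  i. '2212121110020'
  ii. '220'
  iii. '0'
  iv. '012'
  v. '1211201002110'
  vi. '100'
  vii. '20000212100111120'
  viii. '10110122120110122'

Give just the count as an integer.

1

i → no match
ii → match
iii → no match
iv → no match
v → no match
vi → no match
vii → no match
viii → no match
Total matched: 1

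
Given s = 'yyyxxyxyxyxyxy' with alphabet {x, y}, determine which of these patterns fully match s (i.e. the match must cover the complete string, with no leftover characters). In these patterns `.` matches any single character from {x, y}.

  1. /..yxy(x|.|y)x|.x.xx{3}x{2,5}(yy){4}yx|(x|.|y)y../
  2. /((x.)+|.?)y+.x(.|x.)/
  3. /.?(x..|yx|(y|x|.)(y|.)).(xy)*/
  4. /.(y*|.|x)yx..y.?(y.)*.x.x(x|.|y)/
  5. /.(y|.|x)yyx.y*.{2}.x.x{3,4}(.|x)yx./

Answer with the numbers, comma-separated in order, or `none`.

1 → no match
2 → no match
3 → match
4 → no match
5 → no match

3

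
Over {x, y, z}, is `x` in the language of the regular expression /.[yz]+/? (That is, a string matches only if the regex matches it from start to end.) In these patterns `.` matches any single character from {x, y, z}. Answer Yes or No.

No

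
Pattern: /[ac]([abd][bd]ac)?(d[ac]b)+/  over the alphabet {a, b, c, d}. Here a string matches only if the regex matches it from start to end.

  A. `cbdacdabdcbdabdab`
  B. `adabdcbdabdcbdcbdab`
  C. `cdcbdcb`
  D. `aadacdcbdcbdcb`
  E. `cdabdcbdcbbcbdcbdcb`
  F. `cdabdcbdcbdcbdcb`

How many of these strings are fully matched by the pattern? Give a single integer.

5

A → match
B → match
C → match
D → match
E → no match
F → match
Total matched: 5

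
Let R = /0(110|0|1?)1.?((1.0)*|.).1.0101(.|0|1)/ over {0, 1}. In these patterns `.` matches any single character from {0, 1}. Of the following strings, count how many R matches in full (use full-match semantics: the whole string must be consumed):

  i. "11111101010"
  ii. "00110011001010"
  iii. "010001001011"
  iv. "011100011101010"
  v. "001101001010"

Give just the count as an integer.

3

i → no match — must start with "0"
ii → match
iii → match
iv → no match
v → match
Total matched: 3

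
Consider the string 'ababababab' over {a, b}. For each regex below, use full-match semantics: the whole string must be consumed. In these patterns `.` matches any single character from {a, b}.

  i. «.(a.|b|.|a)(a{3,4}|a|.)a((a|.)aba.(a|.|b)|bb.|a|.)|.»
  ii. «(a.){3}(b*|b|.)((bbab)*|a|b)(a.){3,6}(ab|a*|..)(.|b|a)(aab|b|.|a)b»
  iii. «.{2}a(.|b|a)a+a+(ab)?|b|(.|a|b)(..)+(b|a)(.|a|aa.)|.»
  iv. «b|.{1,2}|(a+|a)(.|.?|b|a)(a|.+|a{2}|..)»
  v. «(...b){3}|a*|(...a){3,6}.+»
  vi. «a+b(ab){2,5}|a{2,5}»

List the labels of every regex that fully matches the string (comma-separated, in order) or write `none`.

iv, vi

i → no match
ii → no match
iii → no match
iv → match
v → no match
vi → match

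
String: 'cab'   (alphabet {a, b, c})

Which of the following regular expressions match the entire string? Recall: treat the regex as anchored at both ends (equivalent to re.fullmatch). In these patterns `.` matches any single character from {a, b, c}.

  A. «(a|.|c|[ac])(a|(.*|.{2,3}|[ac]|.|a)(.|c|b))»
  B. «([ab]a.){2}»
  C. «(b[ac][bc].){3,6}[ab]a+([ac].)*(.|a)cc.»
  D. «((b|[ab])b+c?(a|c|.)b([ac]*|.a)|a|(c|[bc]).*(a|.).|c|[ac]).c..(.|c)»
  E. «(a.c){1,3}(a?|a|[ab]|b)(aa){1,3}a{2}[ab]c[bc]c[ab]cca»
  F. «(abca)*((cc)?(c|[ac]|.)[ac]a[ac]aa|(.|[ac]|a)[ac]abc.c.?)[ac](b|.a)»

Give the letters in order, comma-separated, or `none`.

A

A → match
B → no match
C → no match — must start with 'b'
D → no match
E → no match — must start with 'a'
F → no match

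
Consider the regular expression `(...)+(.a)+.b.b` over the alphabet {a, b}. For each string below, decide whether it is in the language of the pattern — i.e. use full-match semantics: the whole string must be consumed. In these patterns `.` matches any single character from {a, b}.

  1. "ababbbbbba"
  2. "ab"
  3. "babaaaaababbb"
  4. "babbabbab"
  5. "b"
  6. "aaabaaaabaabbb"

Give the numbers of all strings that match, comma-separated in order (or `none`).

1 → no match — must end with "b"
2 → no match
3 → no match
4 → match
5 → no match
6 → match

4, 6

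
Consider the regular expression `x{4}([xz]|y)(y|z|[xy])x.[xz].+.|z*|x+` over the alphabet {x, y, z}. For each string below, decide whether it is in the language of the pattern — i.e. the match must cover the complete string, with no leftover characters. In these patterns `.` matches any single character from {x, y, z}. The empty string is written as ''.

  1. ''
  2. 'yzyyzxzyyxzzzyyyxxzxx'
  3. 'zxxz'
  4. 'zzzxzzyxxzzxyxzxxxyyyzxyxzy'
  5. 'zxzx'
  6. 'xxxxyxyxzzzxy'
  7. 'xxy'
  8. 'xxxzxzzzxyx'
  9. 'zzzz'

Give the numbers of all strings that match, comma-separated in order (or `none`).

1, 9

1 → match
2 → no match
3 → no match
4 → no match
5 → no match
6 → no match
7 → no match
8 → no match
9 → match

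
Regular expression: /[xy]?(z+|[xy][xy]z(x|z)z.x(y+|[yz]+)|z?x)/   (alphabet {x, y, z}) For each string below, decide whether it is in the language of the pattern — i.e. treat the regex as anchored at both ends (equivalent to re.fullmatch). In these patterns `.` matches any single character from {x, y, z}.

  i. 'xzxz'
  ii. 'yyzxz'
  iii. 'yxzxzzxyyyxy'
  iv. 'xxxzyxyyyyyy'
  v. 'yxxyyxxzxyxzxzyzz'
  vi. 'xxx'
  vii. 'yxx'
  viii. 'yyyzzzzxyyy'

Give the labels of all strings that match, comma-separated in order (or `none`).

i. 'xzxz' → no match
ii. 'yyzxz' → no match
iii. 'yxzxzzxyyyxy' → no match
iv. 'xxxzyxyyyyyy' → no match
v → no match
vi. 'xxx' → no match
vii. 'yxx' → no match
viii. 'yyyzzzzxyyy' → match

viii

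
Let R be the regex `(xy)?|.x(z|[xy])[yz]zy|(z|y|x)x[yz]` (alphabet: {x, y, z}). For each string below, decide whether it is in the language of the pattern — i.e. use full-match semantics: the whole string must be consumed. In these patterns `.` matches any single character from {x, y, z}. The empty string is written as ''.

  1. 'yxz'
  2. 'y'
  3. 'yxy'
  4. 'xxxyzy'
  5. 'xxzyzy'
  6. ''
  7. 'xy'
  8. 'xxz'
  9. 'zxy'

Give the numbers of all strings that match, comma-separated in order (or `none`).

1, 3, 4, 5, 6, 7, 8, 9

1 → match
2 → no match
3 → match
4 → match
5 → match
6 → match
7 → match
8 → match
9 → match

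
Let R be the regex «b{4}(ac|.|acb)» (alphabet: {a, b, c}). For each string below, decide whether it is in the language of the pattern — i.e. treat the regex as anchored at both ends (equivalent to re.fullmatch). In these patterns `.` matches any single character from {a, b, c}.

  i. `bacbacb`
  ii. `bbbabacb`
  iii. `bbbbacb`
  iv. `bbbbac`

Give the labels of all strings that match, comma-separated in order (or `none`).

i. `bacbacb` → no match
ii. `bbbabacb` → no match
iii. `bbbbacb` → match
iv. `bbbbac` → match

iii, iv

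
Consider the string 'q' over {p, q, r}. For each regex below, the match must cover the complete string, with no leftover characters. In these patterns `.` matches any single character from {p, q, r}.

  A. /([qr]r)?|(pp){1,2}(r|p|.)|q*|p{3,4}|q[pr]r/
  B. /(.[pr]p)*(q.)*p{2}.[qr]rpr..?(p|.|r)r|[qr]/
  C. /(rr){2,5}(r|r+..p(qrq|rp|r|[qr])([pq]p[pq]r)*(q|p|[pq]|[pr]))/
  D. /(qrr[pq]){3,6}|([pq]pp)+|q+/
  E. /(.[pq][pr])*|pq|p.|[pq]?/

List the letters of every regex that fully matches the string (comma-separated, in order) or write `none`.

A, B, D, E

A → match
B → match
C → no match — must start with 'rr'
D → match
E → match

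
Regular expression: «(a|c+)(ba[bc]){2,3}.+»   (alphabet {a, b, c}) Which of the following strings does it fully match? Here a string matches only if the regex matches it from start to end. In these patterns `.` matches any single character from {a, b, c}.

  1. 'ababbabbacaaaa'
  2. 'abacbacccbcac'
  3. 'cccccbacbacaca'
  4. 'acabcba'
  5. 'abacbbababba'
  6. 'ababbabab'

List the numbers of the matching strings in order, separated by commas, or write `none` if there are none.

1, 2, 3, 6

1 → match
2 → match
3 → match
4. 'acabcba' → no match
5. 'abacbbababba' → no match
6. 'ababbabab' → match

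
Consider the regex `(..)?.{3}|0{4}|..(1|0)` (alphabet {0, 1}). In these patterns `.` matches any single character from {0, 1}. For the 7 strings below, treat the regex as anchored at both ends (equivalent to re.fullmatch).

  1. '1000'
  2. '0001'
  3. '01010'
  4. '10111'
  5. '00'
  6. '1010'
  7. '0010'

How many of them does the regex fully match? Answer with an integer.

2

1 → no match
2 → no match
3 → match
4 → match
5 → no match
6 → no match
7 → no match
Total matched: 2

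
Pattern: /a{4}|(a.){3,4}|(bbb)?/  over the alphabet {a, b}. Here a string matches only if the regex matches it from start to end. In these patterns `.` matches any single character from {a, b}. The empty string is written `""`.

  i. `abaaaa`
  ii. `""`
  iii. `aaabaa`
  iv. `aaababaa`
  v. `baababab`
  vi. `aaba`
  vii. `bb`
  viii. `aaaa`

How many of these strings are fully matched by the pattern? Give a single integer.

5

i. `abaaaa` → match
ii. `""` → match
iii. `aaabaa` → match
iv. `aaababaa` → match
v. `baababab` → no match
vi. `aaba` → no match
vii. `bb` → no match
viii. `aaaa` → match
Total matched: 5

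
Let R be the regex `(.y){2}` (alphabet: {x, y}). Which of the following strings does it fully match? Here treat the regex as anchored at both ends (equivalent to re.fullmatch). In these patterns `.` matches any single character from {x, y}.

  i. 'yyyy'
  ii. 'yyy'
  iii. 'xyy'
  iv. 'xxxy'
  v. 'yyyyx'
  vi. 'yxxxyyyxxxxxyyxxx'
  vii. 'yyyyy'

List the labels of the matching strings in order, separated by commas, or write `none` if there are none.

i → match
ii → no match
iii → no match
iv → no match
v → no match — must end with 'y'
vi → no match — must end with 'y'
vii → no match

i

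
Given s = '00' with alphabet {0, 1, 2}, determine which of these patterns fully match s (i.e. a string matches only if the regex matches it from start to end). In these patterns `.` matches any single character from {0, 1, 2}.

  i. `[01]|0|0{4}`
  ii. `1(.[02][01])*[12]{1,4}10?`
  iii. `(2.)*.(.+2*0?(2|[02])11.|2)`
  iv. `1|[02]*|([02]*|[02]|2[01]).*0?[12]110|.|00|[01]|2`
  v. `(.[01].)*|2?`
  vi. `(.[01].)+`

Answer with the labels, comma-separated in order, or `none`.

i → no match
ii → no match — must start with '1'
iii → no match
iv → match
v → no match
vi → no match

iv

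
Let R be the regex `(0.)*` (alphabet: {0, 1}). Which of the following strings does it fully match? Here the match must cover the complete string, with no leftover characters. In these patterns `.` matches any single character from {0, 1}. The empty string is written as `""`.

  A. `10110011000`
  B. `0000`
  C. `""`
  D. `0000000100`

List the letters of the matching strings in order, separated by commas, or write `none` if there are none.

B, C, D

A → no match
B → match
C → match
D → match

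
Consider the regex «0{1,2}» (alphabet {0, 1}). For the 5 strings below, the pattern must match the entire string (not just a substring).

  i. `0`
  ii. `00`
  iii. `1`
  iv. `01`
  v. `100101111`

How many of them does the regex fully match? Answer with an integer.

i. `0` → match
ii. `00` → match
iii. `1` → no match — must start with `0`
iv. `01` → no match — must end with `0`
v. `100101111` → no match — must start with `0`
Total matched: 2

2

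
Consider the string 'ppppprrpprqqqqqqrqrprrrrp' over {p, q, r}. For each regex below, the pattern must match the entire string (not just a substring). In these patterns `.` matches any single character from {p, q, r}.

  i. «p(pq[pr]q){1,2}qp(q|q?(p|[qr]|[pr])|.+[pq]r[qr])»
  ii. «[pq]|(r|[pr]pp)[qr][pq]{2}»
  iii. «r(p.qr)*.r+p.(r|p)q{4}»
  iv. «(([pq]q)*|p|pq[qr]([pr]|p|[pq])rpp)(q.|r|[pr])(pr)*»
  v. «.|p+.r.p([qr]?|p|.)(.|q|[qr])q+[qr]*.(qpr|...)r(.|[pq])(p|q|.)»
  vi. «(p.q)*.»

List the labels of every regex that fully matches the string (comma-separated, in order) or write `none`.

v

i → no match — must start with 'ppq'
ii → no match
iii → no match — must start with 'r'
iv → no match
v → match
vi → no match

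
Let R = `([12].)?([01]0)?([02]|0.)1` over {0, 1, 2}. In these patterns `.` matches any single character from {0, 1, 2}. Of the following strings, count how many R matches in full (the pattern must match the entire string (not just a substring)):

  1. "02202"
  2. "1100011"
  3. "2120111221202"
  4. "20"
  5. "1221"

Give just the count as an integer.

2

1 → no match — must end with "1"
2 → match
3 → no match — must end with "1"
4 → no match — must end with "1"
5 → match
Total matched: 2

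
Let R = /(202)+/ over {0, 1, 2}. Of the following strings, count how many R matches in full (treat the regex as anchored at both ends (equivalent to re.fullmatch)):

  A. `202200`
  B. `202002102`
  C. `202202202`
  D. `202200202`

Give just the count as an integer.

1

A → no match — must end with `202`
B → no match — must end with `202`
C → match
D → no match
Total matched: 1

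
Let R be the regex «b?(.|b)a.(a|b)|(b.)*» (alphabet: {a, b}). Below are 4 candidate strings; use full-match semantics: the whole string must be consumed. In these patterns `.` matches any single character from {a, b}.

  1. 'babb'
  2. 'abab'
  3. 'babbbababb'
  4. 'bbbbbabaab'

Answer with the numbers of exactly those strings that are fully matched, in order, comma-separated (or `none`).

1, 3

1 → match
2 → no match
3 → match
4 → no match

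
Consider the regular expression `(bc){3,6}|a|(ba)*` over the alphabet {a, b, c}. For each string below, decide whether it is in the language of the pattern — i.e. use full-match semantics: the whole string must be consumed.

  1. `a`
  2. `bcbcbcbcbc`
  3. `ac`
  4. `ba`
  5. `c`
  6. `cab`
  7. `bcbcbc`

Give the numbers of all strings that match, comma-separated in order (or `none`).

1 → match
2 → match
3 → no match
4 → match
5 → no match
6 → no match
7 → match

1, 2, 4, 7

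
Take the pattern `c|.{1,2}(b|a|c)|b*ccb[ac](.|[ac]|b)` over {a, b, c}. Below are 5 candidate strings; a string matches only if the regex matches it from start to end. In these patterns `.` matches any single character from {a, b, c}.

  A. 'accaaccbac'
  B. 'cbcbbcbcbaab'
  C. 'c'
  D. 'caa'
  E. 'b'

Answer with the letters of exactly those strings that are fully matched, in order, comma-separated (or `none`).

A → no match
B → no match
C → match
D → match
E → no match

C, D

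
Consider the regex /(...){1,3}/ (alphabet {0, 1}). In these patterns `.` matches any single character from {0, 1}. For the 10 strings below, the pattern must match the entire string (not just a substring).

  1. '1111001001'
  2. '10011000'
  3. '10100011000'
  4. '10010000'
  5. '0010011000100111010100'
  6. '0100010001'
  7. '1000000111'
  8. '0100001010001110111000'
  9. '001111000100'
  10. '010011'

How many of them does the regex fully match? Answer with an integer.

1

1 → no match
2 → no match
3 → no match
4 → no match
5 → no match
6 → no match
7 → no match
8 → no match
9 → no match
10 → match
Total matched: 1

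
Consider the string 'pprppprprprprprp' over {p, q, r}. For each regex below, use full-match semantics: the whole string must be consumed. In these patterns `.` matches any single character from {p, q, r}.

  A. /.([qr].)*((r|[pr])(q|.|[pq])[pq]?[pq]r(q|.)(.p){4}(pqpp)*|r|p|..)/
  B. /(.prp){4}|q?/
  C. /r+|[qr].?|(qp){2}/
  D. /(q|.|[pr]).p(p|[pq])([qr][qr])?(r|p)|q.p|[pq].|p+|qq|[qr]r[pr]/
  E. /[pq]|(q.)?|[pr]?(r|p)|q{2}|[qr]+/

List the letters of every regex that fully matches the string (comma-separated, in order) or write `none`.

A → no match
B → match
C → no match
D → no match
E → no match

B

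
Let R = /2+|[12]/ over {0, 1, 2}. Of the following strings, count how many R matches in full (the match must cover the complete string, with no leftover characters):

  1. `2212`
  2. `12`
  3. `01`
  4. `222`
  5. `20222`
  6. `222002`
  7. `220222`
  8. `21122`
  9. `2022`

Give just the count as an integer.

1

1. `2212` → no match
2. `12` → no match
3. `01` → no match
4. `222` → match
5. `20222` → no match
6. `222002` → no match
7. `220222` → no match
8. `21122` → no match
9. `2022` → no match
Total matched: 1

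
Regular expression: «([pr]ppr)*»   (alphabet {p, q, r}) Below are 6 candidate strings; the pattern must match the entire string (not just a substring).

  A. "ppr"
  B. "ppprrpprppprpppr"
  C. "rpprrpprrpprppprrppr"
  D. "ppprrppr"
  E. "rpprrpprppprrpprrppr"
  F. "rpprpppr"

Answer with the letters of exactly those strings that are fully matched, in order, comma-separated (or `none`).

B, C, D, E, F

A. "ppr" → no match
B → match
C → match
D. "ppprrppr" → match
E → match
F. "rpprpppr" → match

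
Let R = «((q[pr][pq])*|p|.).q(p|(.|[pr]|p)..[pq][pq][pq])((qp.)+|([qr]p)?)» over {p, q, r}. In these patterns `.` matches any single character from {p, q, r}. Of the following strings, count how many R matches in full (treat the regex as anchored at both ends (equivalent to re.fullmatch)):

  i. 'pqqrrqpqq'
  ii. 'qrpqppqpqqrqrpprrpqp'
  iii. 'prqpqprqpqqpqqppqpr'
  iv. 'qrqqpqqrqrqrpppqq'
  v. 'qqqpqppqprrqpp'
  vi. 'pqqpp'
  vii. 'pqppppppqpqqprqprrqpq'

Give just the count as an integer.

i. 'pqqrrqpqq' → match
ii → no match
iii → match
iv → match
v → no match
vi. 'pqqpp' → no match
vii → no match
Total matched: 3

3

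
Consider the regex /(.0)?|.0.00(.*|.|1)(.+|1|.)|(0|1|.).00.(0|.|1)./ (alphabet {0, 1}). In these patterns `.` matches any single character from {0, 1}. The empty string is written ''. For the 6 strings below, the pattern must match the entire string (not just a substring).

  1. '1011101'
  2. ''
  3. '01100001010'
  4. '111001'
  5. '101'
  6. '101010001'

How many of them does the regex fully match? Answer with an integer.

1

1. '1011101' → no match
2. '' → match
3. '01100001010' → no match
4. '111001' → no match
5. '101' → no match
6. '101010001' → no match
Total matched: 1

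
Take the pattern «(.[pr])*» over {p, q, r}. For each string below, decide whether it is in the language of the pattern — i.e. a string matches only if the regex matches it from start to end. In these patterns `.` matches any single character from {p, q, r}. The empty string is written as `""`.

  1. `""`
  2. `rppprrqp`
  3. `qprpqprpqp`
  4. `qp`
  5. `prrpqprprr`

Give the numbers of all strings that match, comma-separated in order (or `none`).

1. `""` → match
2. `rppprrqp` → match
3. `qprpqprpqp` → match
4. `qp` → match
5. `prrpqprprr` → match

1, 2, 3, 4, 5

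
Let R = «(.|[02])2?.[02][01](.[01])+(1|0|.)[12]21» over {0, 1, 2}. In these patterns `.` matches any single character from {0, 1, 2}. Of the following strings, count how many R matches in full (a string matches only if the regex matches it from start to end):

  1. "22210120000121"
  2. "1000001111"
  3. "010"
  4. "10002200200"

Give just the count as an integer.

1

1 → match
2 → no match — must end with "21"
3 → no match — must end with "21"
4 → no match — must end with "21"
Total matched: 1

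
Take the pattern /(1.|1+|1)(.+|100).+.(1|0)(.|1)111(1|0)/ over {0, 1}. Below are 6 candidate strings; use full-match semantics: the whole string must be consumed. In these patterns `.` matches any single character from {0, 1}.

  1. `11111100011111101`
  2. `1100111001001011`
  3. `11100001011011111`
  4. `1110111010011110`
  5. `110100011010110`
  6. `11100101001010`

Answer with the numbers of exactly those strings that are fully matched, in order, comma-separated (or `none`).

3, 4

1 → no match
2 → no match
3 → match
4 → match
5 → no match
6 → no match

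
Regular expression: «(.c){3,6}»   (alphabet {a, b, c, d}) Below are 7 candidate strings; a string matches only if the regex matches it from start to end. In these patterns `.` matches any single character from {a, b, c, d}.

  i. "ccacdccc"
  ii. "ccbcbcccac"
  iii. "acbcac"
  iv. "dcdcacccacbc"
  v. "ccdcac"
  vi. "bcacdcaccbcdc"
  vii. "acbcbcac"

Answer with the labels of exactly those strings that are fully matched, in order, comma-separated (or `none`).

i, ii, iii, iv, v, vii

i → match
ii → match
iii → match
iv → match
v → match
vi → no match
vii → match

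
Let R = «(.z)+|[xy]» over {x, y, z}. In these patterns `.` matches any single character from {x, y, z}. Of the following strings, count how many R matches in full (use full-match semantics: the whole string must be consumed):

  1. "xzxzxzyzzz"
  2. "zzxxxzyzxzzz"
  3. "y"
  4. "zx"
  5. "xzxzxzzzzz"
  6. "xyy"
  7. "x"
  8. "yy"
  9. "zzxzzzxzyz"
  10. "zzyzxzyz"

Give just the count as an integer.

6

1 → match
2 → no match
3 → match
4 → no match
5 → match
6 → no match
7 → match
8 → no match
9 → match
10 → match
Total matched: 6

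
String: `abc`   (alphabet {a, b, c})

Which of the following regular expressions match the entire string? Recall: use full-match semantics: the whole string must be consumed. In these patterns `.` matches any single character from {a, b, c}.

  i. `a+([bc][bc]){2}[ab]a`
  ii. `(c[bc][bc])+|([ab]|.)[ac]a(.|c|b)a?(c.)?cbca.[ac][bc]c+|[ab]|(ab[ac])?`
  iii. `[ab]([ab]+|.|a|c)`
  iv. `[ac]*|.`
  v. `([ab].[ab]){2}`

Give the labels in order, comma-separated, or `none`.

ii

i → no match — must end with `a`
ii → match
iii → no match
iv → no match
v → no match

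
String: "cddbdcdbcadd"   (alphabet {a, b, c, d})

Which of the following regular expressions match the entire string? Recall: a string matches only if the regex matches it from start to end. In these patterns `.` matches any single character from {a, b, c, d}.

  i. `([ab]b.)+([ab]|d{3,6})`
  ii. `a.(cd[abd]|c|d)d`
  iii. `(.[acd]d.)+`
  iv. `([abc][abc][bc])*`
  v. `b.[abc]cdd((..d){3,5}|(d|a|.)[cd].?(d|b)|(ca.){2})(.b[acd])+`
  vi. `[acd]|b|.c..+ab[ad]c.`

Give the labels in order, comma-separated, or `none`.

i → no match
ii → no match — must start with "a"
iii → match
iv → no match
v → no match — must start with "b"
vi → no match

iii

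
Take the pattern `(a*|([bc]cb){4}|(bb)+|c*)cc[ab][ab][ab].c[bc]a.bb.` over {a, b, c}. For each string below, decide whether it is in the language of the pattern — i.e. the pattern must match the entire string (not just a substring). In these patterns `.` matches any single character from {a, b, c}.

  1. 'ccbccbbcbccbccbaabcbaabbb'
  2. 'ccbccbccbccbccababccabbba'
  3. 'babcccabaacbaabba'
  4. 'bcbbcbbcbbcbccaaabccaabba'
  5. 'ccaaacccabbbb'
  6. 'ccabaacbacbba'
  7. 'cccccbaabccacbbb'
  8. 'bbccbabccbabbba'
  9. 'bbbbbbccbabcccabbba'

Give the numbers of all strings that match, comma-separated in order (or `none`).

1 → match
2 → match
3 → no match
4 → match
5 → match
6 → match
7 → match
8 → match
9 → match

1, 2, 4, 5, 6, 7, 8, 9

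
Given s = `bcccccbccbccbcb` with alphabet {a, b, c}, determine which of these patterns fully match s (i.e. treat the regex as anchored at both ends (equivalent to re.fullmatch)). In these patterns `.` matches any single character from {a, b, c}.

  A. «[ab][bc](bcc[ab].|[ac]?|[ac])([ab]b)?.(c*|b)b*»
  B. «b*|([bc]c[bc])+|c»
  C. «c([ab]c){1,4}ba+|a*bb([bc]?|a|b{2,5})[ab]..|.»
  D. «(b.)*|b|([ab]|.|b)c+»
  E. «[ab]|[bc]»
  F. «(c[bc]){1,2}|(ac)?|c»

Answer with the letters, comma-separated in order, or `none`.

B

A → no match
B → match
C → no match
D → no match
E → no match
F → no match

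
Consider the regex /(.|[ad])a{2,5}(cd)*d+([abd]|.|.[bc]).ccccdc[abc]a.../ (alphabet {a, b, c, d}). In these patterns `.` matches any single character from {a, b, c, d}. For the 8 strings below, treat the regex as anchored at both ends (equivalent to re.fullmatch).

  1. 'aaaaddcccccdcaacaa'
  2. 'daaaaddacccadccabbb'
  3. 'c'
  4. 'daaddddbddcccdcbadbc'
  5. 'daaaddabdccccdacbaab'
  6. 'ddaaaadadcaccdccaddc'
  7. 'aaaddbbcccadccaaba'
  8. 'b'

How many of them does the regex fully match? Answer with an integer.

1

1 → match
2 → no match
3 → no match
4 → no match
5 → no match
6 → no match
7 → no match
8 → no match
Total matched: 1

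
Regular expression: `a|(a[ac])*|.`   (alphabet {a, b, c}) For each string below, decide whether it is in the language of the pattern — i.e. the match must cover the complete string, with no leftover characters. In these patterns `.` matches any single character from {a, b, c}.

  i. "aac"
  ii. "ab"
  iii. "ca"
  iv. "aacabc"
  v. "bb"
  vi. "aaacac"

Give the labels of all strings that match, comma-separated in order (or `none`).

i → no match
ii → no match
iii → no match
iv → no match
v → no match
vi → match

vi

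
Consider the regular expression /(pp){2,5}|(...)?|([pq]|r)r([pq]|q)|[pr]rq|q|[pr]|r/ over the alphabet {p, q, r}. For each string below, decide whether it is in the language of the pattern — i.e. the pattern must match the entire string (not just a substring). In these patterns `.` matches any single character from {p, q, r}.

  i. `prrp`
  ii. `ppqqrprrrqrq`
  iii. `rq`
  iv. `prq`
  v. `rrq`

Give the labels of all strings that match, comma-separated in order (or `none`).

iv, v

i → no match
ii → no match
iii → no match
iv → match
v → match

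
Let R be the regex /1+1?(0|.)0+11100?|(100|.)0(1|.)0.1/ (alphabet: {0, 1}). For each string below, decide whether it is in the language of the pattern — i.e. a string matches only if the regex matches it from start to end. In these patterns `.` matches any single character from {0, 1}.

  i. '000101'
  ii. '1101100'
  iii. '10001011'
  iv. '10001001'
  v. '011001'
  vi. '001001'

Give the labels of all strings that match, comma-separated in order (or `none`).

i. '000101' → no match
ii. '1101100' → no match
iii. '10001011' → match
iv. '10001001' → match
v. '011001' → no match
vi. '001001' → match

iii, iv, vi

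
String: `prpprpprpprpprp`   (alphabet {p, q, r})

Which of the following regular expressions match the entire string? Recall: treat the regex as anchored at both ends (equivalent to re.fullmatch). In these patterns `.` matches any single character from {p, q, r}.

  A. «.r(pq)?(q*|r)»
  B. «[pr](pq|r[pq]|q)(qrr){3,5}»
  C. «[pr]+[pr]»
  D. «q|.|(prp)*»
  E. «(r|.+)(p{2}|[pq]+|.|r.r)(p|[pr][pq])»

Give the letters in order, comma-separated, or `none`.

A → no match
B → no match — must end with `qrr`
C → match
D → match
E → match

C, D, E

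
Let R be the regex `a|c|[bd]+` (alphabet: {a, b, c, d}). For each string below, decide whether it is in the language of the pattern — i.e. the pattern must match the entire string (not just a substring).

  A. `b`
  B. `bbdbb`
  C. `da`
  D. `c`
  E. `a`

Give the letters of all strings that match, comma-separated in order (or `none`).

A → match
B → match
C → no match
D → match
E → match

A, B, D, E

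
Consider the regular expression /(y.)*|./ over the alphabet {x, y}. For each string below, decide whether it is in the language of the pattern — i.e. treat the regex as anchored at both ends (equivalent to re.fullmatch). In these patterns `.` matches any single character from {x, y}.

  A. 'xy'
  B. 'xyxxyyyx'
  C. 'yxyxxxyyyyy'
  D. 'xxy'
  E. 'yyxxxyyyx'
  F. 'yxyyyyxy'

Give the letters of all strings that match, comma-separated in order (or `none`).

A → no match
B → no match
C → no match
D → no match
E → no match
F → no match

none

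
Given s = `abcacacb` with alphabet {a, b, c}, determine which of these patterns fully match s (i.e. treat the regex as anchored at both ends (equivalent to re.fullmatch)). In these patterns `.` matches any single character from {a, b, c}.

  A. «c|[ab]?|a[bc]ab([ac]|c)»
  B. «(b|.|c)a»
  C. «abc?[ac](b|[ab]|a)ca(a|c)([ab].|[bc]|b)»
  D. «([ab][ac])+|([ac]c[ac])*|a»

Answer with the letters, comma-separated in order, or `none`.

C

A → no match
B → no match — must end with `a`
C → match
D → no match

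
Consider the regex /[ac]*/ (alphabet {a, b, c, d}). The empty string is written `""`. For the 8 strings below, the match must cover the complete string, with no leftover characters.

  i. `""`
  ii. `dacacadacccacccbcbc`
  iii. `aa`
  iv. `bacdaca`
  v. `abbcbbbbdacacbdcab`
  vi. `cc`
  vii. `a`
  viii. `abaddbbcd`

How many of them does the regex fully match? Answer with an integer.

i → match
ii → no match
iii → match
iv → no match
v → no match
vi → match
vii → match
viii → no match
Total matched: 4

4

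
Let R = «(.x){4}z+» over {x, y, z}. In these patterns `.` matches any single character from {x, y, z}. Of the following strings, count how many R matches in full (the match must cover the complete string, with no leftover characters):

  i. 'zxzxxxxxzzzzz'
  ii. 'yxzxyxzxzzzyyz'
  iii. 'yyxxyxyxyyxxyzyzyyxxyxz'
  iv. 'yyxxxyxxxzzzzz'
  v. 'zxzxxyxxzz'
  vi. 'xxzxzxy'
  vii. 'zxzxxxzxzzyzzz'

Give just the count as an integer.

1

i → match
ii → no match
iii → no match
iv → no match
v. 'zxzxxyxxzz' → no match
vi. 'xxzxzxy' → no match — must end with 'z'
vii → no match
Total matched: 1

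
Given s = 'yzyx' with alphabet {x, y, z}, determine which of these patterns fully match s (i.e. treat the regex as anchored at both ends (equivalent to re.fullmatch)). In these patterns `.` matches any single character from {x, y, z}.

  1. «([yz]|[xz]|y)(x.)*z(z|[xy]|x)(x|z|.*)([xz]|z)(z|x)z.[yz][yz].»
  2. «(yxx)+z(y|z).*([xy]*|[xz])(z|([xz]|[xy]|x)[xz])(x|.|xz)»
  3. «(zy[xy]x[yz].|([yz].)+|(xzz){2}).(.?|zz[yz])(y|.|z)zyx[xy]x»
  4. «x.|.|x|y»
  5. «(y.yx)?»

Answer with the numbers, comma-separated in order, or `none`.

5

1 → no match
2 → no match — must start with 'yxx'
3 → no match
4 → no match
5 → match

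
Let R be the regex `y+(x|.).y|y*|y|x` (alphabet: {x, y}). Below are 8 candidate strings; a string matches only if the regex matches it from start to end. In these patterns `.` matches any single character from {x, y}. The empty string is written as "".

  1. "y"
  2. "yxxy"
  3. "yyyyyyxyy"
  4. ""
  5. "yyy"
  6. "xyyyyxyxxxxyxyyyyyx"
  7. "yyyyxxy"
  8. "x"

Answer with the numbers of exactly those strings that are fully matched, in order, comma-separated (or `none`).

1 → match
2 → match
3 → match
4 → match
5 → match
6 → no match
7 → match
8 → match

1, 2, 3, 4, 5, 7, 8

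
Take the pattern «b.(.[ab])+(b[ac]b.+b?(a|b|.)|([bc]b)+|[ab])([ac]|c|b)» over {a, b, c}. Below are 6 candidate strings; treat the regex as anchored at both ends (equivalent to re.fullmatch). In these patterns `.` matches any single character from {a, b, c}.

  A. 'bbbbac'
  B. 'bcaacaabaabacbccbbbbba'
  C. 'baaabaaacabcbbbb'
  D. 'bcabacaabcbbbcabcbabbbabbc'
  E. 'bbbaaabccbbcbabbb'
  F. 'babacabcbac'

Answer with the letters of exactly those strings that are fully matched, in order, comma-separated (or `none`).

A → match
B → no match
C → match
D → no match
E → no match
F → no match

A, C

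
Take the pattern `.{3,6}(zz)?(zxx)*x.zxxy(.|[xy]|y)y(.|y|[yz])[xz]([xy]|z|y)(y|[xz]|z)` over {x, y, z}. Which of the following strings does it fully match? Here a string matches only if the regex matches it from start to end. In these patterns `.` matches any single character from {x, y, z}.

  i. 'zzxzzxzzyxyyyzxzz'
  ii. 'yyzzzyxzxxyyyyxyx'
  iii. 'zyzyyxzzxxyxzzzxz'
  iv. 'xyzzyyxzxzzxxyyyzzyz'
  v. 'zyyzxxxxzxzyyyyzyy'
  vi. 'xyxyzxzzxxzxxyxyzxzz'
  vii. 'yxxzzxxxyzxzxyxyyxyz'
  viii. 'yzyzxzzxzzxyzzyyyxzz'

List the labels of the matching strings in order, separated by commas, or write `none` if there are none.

i → no match
ii → no match
iii → no match
iv → no match
v → no match
vi → match
vii → no match
viii → no match

vi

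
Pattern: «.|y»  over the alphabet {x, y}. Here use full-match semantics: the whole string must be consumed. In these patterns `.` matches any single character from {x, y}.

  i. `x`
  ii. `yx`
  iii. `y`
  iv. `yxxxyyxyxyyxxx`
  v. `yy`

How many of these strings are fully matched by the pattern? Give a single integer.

2

i → match
ii → no match
iii → match
iv → no match
v → no match
Total matched: 2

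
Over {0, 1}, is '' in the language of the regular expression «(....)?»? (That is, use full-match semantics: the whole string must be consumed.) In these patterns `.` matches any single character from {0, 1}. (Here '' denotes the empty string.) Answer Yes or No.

Yes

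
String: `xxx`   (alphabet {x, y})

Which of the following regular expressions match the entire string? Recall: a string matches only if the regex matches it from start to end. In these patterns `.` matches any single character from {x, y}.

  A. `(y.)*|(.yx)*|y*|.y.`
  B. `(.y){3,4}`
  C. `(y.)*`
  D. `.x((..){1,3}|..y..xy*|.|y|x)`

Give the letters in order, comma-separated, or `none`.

D

A → no match
B → no match — must end with `y`
C → no match
D → match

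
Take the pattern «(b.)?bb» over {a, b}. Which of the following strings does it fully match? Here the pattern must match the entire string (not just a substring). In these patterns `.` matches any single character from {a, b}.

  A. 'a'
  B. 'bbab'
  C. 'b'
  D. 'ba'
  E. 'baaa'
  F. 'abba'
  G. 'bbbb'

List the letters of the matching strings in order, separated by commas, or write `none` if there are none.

G

A → no match — must end with 'bb'
B → no match — must end with 'bb'
C → no match — must end with 'bb'
D → no match — must end with 'bb'
E → no match — must end with 'bb'
F → no match — must end with 'bb'
G → match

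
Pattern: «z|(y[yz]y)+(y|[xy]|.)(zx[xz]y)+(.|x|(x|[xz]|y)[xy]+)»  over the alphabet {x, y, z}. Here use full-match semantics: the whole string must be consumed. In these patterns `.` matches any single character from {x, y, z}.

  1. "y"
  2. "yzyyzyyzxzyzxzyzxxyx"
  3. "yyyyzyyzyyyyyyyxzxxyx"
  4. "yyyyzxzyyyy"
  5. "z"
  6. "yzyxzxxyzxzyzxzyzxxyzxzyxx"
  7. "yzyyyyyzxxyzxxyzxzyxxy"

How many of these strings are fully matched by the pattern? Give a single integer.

1 → no match
2 → match
3 → match
4 → match
5 → match
6 → match
7 → match
Total matched: 6

6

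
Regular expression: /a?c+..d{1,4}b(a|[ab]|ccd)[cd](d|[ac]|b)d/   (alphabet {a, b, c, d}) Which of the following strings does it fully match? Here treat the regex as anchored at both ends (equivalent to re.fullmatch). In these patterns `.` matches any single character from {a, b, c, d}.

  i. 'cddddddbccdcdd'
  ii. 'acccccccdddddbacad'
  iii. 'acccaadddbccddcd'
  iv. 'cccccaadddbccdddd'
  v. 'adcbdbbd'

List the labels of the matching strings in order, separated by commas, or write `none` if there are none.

i, ii, iii, iv

i → match
ii → match
iii → match
iv → match
v → no match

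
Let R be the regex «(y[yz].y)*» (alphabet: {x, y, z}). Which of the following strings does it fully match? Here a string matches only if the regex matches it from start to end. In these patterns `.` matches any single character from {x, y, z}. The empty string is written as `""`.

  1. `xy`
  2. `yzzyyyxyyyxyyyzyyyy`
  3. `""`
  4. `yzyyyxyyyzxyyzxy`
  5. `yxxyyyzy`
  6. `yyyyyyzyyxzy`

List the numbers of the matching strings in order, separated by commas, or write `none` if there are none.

3

1 → no match
2 → no match
3 → match
4 → no match
5 → no match
6 → no match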